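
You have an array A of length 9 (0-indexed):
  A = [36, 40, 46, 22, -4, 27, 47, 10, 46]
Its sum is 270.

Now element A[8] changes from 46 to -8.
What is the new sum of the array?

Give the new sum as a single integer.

Answer: 216

Derivation:
Old value at index 8: 46
New value at index 8: -8
Delta = -8 - 46 = -54
New sum = old_sum + delta = 270 + (-54) = 216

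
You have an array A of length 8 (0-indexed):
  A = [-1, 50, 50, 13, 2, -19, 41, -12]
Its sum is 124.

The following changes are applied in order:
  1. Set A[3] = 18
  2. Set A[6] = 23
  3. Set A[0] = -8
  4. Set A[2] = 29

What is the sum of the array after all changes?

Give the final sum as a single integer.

Answer: 83

Derivation:
Initial sum: 124
Change 1: A[3] 13 -> 18, delta = 5, sum = 129
Change 2: A[6] 41 -> 23, delta = -18, sum = 111
Change 3: A[0] -1 -> -8, delta = -7, sum = 104
Change 4: A[2] 50 -> 29, delta = -21, sum = 83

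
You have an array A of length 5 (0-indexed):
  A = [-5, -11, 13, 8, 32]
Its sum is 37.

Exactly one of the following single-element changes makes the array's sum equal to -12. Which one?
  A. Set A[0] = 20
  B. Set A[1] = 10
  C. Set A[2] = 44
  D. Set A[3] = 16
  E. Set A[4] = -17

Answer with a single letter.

Option A: A[0] -5->20, delta=25, new_sum=37+(25)=62
Option B: A[1] -11->10, delta=21, new_sum=37+(21)=58
Option C: A[2] 13->44, delta=31, new_sum=37+(31)=68
Option D: A[3] 8->16, delta=8, new_sum=37+(8)=45
Option E: A[4] 32->-17, delta=-49, new_sum=37+(-49)=-12 <-- matches target

Answer: E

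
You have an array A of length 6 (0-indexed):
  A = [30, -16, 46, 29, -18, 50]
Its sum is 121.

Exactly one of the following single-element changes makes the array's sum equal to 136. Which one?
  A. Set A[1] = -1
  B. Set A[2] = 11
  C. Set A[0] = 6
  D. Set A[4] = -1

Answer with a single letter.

Answer: A

Derivation:
Option A: A[1] -16->-1, delta=15, new_sum=121+(15)=136 <-- matches target
Option B: A[2] 46->11, delta=-35, new_sum=121+(-35)=86
Option C: A[0] 30->6, delta=-24, new_sum=121+(-24)=97
Option D: A[4] -18->-1, delta=17, new_sum=121+(17)=138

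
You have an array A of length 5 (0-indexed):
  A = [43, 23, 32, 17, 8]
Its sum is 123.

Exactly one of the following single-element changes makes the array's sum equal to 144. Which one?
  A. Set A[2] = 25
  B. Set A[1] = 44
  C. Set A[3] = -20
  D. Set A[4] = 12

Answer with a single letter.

Option A: A[2] 32->25, delta=-7, new_sum=123+(-7)=116
Option B: A[1] 23->44, delta=21, new_sum=123+(21)=144 <-- matches target
Option C: A[3] 17->-20, delta=-37, new_sum=123+(-37)=86
Option D: A[4] 8->12, delta=4, new_sum=123+(4)=127

Answer: B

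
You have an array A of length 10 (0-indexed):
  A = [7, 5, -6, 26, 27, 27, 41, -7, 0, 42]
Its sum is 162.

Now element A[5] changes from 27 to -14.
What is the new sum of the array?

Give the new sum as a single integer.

Answer: 121

Derivation:
Old value at index 5: 27
New value at index 5: -14
Delta = -14 - 27 = -41
New sum = old_sum + delta = 162 + (-41) = 121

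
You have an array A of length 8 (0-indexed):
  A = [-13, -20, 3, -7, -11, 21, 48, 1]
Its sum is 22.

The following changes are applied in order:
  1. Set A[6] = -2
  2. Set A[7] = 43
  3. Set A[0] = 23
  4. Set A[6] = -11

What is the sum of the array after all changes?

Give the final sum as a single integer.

Initial sum: 22
Change 1: A[6] 48 -> -2, delta = -50, sum = -28
Change 2: A[7] 1 -> 43, delta = 42, sum = 14
Change 3: A[0] -13 -> 23, delta = 36, sum = 50
Change 4: A[6] -2 -> -11, delta = -9, sum = 41

Answer: 41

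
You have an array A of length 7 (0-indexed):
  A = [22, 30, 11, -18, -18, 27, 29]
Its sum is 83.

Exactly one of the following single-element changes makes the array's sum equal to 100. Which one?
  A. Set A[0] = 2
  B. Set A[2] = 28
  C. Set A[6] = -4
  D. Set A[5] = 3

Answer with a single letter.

Answer: B

Derivation:
Option A: A[0] 22->2, delta=-20, new_sum=83+(-20)=63
Option B: A[2] 11->28, delta=17, new_sum=83+(17)=100 <-- matches target
Option C: A[6] 29->-4, delta=-33, new_sum=83+(-33)=50
Option D: A[5] 27->3, delta=-24, new_sum=83+(-24)=59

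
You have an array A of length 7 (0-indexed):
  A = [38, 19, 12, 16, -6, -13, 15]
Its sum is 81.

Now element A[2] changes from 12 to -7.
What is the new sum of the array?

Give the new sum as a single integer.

Old value at index 2: 12
New value at index 2: -7
Delta = -7 - 12 = -19
New sum = old_sum + delta = 81 + (-19) = 62

Answer: 62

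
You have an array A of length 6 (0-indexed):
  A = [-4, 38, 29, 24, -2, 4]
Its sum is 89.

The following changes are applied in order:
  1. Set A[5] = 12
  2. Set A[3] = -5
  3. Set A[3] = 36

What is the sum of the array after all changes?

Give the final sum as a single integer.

Initial sum: 89
Change 1: A[5] 4 -> 12, delta = 8, sum = 97
Change 2: A[3] 24 -> -5, delta = -29, sum = 68
Change 3: A[3] -5 -> 36, delta = 41, sum = 109

Answer: 109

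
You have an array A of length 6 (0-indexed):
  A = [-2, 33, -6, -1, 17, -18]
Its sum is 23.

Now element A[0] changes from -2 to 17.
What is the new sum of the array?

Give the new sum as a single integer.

Answer: 42

Derivation:
Old value at index 0: -2
New value at index 0: 17
Delta = 17 - -2 = 19
New sum = old_sum + delta = 23 + (19) = 42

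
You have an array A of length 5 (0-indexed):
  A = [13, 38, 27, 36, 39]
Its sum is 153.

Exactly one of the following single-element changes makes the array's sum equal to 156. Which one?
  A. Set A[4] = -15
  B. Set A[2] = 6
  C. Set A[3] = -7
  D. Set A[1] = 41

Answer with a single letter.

Answer: D

Derivation:
Option A: A[4] 39->-15, delta=-54, new_sum=153+(-54)=99
Option B: A[2] 27->6, delta=-21, new_sum=153+(-21)=132
Option C: A[3] 36->-7, delta=-43, new_sum=153+(-43)=110
Option D: A[1] 38->41, delta=3, new_sum=153+(3)=156 <-- matches target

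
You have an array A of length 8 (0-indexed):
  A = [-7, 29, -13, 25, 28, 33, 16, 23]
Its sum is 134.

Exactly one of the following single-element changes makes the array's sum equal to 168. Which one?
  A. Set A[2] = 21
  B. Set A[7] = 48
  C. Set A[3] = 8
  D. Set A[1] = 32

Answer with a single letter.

Option A: A[2] -13->21, delta=34, new_sum=134+(34)=168 <-- matches target
Option B: A[7] 23->48, delta=25, new_sum=134+(25)=159
Option C: A[3] 25->8, delta=-17, new_sum=134+(-17)=117
Option D: A[1] 29->32, delta=3, new_sum=134+(3)=137

Answer: A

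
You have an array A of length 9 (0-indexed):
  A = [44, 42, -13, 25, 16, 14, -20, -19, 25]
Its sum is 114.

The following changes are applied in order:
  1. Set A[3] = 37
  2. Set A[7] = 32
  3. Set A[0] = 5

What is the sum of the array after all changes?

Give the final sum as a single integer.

Answer: 138

Derivation:
Initial sum: 114
Change 1: A[3] 25 -> 37, delta = 12, sum = 126
Change 2: A[7] -19 -> 32, delta = 51, sum = 177
Change 3: A[0] 44 -> 5, delta = -39, sum = 138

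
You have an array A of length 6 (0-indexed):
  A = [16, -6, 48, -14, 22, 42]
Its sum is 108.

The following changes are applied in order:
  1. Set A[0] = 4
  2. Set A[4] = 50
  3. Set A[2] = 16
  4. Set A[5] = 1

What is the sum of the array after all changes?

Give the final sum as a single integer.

Initial sum: 108
Change 1: A[0] 16 -> 4, delta = -12, sum = 96
Change 2: A[4] 22 -> 50, delta = 28, sum = 124
Change 3: A[2] 48 -> 16, delta = -32, sum = 92
Change 4: A[5] 42 -> 1, delta = -41, sum = 51

Answer: 51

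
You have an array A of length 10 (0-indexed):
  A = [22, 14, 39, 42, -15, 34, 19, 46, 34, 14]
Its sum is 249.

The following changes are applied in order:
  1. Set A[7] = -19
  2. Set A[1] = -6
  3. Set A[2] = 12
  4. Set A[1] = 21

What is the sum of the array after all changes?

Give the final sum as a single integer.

Initial sum: 249
Change 1: A[7] 46 -> -19, delta = -65, sum = 184
Change 2: A[1] 14 -> -6, delta = -20, sum = 164
Change 3: A[2] 39 -> 12, delta = -27, sum = 137
Change 4: A[1] -6 -> 21, delta = 27, sum = 164

Answer: 164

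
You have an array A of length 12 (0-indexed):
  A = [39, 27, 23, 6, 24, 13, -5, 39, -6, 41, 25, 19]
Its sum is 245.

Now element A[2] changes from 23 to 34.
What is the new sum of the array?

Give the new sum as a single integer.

Old value at index 2: 23
New value at index 2: 34
Delta = 34 - 23 = 11
New sum = old_sum + delta = 245 + (11) = 256

Answer: 256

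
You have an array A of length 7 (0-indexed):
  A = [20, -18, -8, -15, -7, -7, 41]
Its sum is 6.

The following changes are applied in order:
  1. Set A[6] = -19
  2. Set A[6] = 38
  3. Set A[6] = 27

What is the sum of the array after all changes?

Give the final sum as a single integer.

Answer: -8

Derivation:
Initial sum: 6
Change 1: A[6] 41 -> -19, delta = -60, sum = -54
Change 2: A[6] -19 -> 38, delta = 57, sum = 3
Change 3: A[6] 38 -> 27, delta = -11, sum = -8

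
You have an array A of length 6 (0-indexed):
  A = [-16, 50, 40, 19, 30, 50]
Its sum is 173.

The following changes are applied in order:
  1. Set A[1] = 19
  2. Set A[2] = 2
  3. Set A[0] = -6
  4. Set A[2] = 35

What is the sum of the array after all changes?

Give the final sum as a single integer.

Initial sum: 173
Change 1: A[1] 50 -> 19, delta = -31, sum = 142
Change 2: A[2] 40 -> 2, delta = -38, sum = 104
Change 3: A[0] -16 -> -6, delta = 10, sum = 114
Change 4: A[2] 2 -> 35, delta = 33, sum = 147

Answer: 147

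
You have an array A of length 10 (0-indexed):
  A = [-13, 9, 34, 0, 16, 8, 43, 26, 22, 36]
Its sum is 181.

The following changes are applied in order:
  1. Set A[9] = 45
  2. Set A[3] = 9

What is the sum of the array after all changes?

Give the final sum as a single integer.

Initial sum: 181
Change 1: A[9] 36 -> 45, delta = 9, sum = 190
Change 2: A[3] 0 -> 9, delta = 9, sum = 199

Answer: 199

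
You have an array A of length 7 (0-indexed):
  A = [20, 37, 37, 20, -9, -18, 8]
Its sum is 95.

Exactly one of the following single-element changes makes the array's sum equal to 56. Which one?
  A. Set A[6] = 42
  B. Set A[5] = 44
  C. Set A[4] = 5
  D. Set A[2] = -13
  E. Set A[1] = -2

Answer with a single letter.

Option A: A[6] 8->42, delta=34, new_sum=95+(34)=129
Option B: A[5] -18->44, delta=62, new_sum=95+(62)=157
Option C: A[4] -9->5, delta=14, new_sum=95+(14)=109
Option D: A[2] 37->-13, delta=-50, new_sum=95+(-50)=45
Option E: A[1] 37->-2, delta=-39, new_sum=95+(-39)=56 <-- matches target

Answer: E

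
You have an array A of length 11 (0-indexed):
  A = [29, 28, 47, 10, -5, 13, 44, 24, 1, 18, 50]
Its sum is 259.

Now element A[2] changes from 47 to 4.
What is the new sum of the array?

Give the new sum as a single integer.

Old value at index 2: 47
New value at index 2: 4
Delta = 4 - 47 = -43
New sum = old_sum + delta = 259 + (-43) = 216

Answer: 216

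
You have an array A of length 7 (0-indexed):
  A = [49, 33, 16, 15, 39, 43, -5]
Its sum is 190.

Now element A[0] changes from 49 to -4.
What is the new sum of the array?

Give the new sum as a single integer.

Answer: 137

Derivation:
Old value at index 0: 49
New value at index 0: -4
Delta = -4 - 49 = -53
New sum = old_sum + delta = 190 + (-53) = 137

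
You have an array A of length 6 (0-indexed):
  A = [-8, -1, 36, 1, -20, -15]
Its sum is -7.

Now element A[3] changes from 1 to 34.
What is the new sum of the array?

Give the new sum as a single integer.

Old value at index 3: 1
New value at index 3: 34
Delta = 34 - 1 = 33
New sum = old_sum + delta = -7 + (33) = 26

Answer: 26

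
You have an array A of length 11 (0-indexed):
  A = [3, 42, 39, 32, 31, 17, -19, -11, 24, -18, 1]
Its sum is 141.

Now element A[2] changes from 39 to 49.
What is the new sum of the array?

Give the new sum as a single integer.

Answer: 151

Derivation:
Old value at index 2: 39
New value at index 2: 49
Delta = 49 - 39 = 10
New sum = old_sum + delta = 141 + (10) = 151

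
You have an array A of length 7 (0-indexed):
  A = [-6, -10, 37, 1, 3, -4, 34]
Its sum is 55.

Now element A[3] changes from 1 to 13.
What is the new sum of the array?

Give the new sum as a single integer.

Answer: 67

Derivation:
Old value at index 3: 1
New value at index 3: 13
Delta = 13 - 1 = 12
New sum = old_sum + delta = 55 + (12) = 67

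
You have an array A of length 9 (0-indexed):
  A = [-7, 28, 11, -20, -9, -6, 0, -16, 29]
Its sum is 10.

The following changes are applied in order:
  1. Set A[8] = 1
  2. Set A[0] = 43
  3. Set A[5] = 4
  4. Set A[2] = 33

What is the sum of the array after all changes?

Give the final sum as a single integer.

Initial sum: 10
Change 1: A[8] 29 -> 1, delta = -28, sum = -18
Change 2: A[0] -7 -> 43, delta = 50, sum = 32
Change 3: A[5] -6 -> 4, delta = 10, sum = 42
Change 4: A[2] 11 -> 33, delta = 22, sum = 64

Answer: 64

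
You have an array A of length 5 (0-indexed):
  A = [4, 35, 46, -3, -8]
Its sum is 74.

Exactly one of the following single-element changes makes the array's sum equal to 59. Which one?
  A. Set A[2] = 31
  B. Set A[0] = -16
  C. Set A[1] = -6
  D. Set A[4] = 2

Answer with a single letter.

Option A: A[2] 46->31, delta=-15, new_sum=74+(-15)=59 <-- matches target
Option B: A[0] 4->-16, delta=-20, new_sum=74+(-20)=54
Option C: A[1] 35->-6, delta=-41, new_sum=74+(-41)=33
Option D: A[4] -8->2, delta=10, new_sum=74+(10)=84

Answer: A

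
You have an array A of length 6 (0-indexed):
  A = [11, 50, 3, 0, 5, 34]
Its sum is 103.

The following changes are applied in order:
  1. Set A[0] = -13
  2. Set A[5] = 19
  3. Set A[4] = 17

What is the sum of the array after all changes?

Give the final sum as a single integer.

Initial sum: 103
Change 1: A[0] 11 -> -13, delta = -24, sum = 79
Change 2: A[5] 34 -> 19, delta = -15, sum = 64
Change 3: A[4] 5 -> 17, delta = 12, sum = 76

Answer: 76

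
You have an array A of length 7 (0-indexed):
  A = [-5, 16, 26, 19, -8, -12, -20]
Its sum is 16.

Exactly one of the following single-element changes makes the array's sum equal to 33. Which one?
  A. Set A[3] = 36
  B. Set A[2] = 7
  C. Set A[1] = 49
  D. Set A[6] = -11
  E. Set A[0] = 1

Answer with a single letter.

Option A: A[3] 19->36, delta=17, new_sum=16+(17)=33 <-- matches target
Option B: A[2] 26->7, delta=-19, new_sum=16+(-19)=-3
Option C: A[1] 16->49, delta=33, new_sum=16+(33)=49
Option D: A[6] -20->-11, delta=9, new_sum=16+(9)=25
Option E: A[0] -5->1, delta=6, new_sum=16+(6)=22

Answer: A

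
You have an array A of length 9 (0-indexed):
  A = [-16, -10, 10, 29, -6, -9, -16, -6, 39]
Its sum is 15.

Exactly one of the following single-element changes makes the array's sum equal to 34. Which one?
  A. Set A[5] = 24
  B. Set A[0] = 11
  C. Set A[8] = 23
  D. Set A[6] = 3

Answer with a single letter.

Option A: A[5] -9->24, delta=33, new_sum=15+(33)=48
Option B: A[0] -16->11, delta=27, new_sum=15+(27)=42
Option C: A[8] 39->23, delta=-16, new_sum=15+(-16)=-1
Option D: A[6] -16->3, delta=19, new_sum=15+(19)=34 <-- matches target

Answer: D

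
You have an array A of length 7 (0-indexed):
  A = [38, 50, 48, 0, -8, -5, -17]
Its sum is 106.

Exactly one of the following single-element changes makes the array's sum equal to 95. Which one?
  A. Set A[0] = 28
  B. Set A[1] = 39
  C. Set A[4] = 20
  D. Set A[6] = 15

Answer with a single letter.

Answer: B

Derivation:
Option A: A[0] 38->28, delta=-10, new_sum=106+(-10)=96
Option B: A[1] 50->39, delta=-11, new_sum=106+(-11)=95 <-- matches target
Option C: A[4] -8->20, delta=28, new_sum=106+(28)=134
Option D: A[6] -17->15, delta=32, new_sum=106+(32)=138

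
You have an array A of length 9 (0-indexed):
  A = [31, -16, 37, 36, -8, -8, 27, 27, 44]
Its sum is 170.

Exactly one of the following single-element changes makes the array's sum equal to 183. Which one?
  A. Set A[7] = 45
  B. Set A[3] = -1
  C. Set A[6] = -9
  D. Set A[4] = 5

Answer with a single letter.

Answer: D

Derivation:
Option A: A[7] 27->45, delta=18, new_sum=170+(18)=188
Option B: A[3] 36->-1, delta=-37, new_sum=170+(-37)=133
Option C: A[6] 27->-9, delta=-36, new_sum=170+(-36)=134
Option D: A[4] -8->5, delta=13, new_sum=170+(13)=183 <-- matches target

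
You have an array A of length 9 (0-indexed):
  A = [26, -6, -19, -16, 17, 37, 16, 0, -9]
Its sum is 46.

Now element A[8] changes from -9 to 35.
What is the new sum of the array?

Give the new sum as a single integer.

Answer: 90

Derivation:
Old value at index 8: -9
New value at index 8: 35
Delta = 35 - -9 = 44
New sum = old_sum + delta = 46 + (44) = 90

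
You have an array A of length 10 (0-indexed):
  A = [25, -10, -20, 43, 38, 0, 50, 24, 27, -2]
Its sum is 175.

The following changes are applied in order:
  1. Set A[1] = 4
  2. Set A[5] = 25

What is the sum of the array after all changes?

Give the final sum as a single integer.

Answer: 214

Derivation:
Initial sum: 175
Change 1: A[1] -10 -> 4, delta = 14, sum = 189
Change 2: A[5] 0 -> 25, delta = 25, sum = 214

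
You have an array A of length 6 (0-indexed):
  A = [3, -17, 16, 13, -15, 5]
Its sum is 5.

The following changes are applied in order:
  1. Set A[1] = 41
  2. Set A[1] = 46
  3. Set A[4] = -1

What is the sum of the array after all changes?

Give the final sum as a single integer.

Answer: 82

Derivation:
Initial sum: 5
Change 1: A[1] -17 -> 41, delta = 58, sum = 63
Change 2: A[1] 41 -> 46, delta = 5, sum = 68
Change 3: A[4] -15 -> -1, delta = 14, sum = 82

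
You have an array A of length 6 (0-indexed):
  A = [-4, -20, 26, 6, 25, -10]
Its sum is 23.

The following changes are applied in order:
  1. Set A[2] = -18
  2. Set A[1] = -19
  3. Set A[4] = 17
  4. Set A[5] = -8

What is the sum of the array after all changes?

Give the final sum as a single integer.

Initial sum: 23
Change 1: A[2] 26 -> -18, delta = -44, sum = -21
Change 2: A[1] -20 -> -19, delta = 1, sum = -20
Change 3: A[4] 25 -> 17, delta = -8, sum = -28
Change 4: A[5] -10 -> -8, delta = 2, sum = -26

Answer: -26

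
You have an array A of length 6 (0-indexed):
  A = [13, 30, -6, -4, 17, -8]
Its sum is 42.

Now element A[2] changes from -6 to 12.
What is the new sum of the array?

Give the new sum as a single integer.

Answer: 60

Derivation:
Old value at index 2: -6
New value at index 2: 12
Delta = 12 - -6 = 18
New sum = old_sum + delta = 42 + (18) = 60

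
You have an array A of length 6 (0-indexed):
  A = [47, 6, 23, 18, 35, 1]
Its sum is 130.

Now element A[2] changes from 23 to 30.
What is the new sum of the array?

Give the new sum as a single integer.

Answer: 137

Derivation:
Old value at index 2: 23
New value at index 2: 30
Delta = 30 - 23 = 7
New sum = old_sum + delta = 130 + (7) = 137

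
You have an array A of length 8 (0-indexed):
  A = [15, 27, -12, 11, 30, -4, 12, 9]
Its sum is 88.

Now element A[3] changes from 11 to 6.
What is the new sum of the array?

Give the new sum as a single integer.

Old value at index 3: 11
New value at index 3: 6
Delta = 6 - 11 = -5
New sum = old_sum + delta = 88 + (-5) = 83

Answer: 83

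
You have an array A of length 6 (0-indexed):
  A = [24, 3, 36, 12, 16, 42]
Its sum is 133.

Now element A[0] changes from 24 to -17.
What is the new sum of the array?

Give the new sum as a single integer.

Old value at index 0: 24
New value at index 0: -17
Delta = -17 - 24 = -41
New sum = old_sum + delta = 133 + (-41) = 92

Answer: 92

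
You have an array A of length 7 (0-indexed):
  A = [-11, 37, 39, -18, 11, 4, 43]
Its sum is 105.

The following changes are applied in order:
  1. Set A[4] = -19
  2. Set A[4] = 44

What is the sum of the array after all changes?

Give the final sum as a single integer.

Initial sum: 105
Change 1: A[4] 11 -> -19, delta = -30, sum = 75
Change 2: A[4] -19 -> 44, delta = 63, sum = 138

Answer: 138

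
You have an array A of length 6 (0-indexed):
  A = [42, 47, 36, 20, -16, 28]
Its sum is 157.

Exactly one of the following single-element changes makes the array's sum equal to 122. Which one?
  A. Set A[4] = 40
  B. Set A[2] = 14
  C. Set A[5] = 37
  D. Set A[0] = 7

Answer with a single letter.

Answer: D

Derivation:
Option A: A[4] -16->40, delta=56, new_sum=157+(56)=213
Option B: A[2] 36->14, delta=-22, new_sum=157+(-22)=135
Option C: A[5] 28->37, delta=9, new_sum=157+(9)=166
Option D: A[0] 42->7, delta=-35, new_sum=157+(-35)=122 <-- matches target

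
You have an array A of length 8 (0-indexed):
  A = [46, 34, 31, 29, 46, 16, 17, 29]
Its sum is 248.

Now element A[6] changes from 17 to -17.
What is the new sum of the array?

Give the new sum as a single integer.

Old value at index 6: 17
New value at index 6: -17
Delta = -17 - 17 = -34
New sum = old_sum + delta = 248 + (-34) = 214

Answer: 214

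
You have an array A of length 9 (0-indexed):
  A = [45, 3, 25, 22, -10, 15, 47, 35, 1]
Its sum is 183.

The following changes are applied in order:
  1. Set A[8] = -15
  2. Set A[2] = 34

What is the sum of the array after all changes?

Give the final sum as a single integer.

Answer: 176

Derivation:
Initial sum: 183
Change 1: A[8] 1 -> -15, delta = -16, sum = 167
Change 2: A[2] 25 -> 34, delta = 9, sum = 176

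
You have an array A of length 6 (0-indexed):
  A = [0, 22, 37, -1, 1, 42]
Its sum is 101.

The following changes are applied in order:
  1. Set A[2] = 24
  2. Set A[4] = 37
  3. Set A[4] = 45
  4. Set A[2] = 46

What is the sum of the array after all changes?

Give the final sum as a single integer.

Initial sum: 101
Change 1: A[2] 37 -> 24, delta = -13, sum = 88
Change 2: A[4] 1 -> 37, delta = 36, sum = 124
Change 3: A[4] 37 -> 45, delta = 8, sum = 132
Change 4: A[2] 24 -> 46, delta = 22, sum = 154

Answer: 154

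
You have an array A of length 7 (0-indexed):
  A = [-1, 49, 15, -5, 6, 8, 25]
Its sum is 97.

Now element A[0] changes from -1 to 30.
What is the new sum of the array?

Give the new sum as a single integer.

Answer: 128

Derivation:
Old value at index 0: -1
New value at index 0: 30
Delta = 30 - -1 = 31
New sum = old_sum + delta = 97 + (31) = 128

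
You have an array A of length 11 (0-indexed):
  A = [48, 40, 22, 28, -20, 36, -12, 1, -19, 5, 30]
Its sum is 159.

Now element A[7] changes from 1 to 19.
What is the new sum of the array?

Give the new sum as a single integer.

Old value at index 7: 1
New value at index 7: 19
Delta = 19 - 1 = 18
New sum = old_sum + delta = 159 + (18) = 177

Answer: 177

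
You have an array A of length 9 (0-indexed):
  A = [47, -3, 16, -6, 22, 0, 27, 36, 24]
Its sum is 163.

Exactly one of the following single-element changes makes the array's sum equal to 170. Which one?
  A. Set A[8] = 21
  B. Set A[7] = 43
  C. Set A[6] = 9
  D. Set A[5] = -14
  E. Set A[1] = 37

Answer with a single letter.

Option A: A[8] 24->21, delta=-3, new_sum=163+(-3)=160
Option B: A[7] 36->43, delta=7, new_sum=163+(7)=170 <-- matches target
Option C: A[6] 27->9, delta=-18, new_sum=163+(-18)=145
Option D: A[5] 0->-14, delta=-14, new_sum=163+(-14)=149
Option E: A[1] -3->37, delta=40, new_sum=163+(40)=203

Answer: B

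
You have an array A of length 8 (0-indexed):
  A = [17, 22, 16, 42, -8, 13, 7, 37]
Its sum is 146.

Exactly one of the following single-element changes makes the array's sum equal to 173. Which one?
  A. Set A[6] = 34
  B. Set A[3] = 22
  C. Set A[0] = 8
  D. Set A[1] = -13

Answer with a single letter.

Answer: A

Derivation:
Option A: A[6] 7->34, delta=27, new_sum=146+(27)=173 <-- matches target
Option B: A[3] 42->22, delta=-20, new_sum=146+(-20)=126
Option C: A[0] 17->8, delta=-9, new_sum=146+(-9)=137
Option D: A[1] 22->-13, delta=-35, new_sum=146+(-35)=111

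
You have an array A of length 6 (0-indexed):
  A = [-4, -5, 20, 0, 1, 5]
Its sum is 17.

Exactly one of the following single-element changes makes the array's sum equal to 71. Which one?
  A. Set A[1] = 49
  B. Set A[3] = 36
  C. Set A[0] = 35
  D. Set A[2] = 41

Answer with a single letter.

Answer: A

Derivation:
Option A: A[1] -5->49, delta=54, new_sum=17+(54)=71 <-- matches target
Option B: A[3] 0->36, delta=36, new_sum=17+(36)=53
Option C: A[0] -4->35, delta=39, new_sum=17+(39)=56
Option D: A[2] 20->41, delta=21, new_sum=17+(21)=38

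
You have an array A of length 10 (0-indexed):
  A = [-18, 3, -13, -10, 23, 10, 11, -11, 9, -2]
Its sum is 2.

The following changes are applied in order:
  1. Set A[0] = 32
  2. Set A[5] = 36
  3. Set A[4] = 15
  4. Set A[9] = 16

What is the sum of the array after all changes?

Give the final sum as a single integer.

Initial sum: 2
Change 1: A[0] -18 -> 32, delta = 50, sum = 52
Change 2: A[5] 10 -> 36, delta = 26, sum = 78
Change 3: A[4] 23 -> 15, delta = -8, sum = 70
Change 4: A[9] -2 -> 16, delta = 18, sum = 88

Answer: 88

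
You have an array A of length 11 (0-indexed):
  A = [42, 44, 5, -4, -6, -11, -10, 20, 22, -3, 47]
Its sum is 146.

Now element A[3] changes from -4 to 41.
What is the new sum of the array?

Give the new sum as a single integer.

Old value at index 3: -4
New value at index 3: 41
Delta = 41 - -4 = 45
New sum = old_sum + delta = 146 + (45) = 191

Answer: 191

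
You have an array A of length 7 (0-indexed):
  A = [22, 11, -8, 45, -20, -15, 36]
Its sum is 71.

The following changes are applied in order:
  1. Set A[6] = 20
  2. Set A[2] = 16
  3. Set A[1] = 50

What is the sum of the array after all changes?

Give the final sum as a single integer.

Answer: 118

Derivation:
Initial sum: 71
Change 1: A[6] 36 -> 20, delta = -16, sum = 55
Change 2: A[2] -8 -> 16, delta = 24, sum = 79
Change 3: A[1] 11 -> 50, delta = 39, sum = 118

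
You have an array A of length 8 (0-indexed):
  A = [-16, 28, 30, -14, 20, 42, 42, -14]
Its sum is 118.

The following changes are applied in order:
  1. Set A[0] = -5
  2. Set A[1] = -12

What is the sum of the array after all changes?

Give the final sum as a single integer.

Initial sum: 118
Change 1: A[0] -16 -> -5, delta = 11, sum = 129
Change 2: A[1] 28 -> -12, delta = -40, sum = 89

Answer: 89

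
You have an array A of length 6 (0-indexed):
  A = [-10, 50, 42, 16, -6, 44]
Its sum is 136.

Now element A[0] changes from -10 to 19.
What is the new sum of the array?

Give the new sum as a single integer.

Answer: 165

Derivation:
Old value at index 0: -10
New value at index 0: 19
Delta = 19 - -10 = 29
New sum = old_sum + delta = 136 + (29) = 165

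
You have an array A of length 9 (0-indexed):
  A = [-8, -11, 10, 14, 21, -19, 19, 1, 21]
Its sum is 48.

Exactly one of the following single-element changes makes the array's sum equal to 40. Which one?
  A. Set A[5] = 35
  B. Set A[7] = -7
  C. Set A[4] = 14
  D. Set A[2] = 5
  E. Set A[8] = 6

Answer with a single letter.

Option A: A[5] -19->35, delta=54, new_sum=48+(54)=102
Option B: A[7] 1->-7, delta=-8, new_sum=48+(-8)=40 <-- matches target
Option C: A[4] 21->14, delta=-7, new_sum=48+(-7)=41
Option D: A[2] 10->5, delta=-5, new_sum=48+(-5)=43
Option E: A[8] 21->6, delta=-15, new_sum=48+(-15)=33

Answer: B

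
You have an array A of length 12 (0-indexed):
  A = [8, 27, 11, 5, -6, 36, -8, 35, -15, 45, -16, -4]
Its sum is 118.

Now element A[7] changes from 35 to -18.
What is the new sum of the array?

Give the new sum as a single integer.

Old value at index 7: 35
New value at index 7: -18
Delta = -18 - 35 = -53
New sum = old_sum + delta = 118 + (-53) = 65

Answer: 65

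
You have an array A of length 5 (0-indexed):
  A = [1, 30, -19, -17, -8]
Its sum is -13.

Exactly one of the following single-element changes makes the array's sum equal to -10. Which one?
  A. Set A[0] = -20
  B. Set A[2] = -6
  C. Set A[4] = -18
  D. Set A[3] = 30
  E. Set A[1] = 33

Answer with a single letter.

Answer: E

Derivation:
Option A: A[0] 1->-20, delta=-21, new_sum=-13+(-21)=-34
Option B: A[2] -19->-6, delta=13, new_sum=-13+(13)=0
Option C: A[4] -8->-18, delta=-10, new_sum=-13+(-10)=-23
Option D: A[3] -17->30, delta=47, new_sum=-13+(47)=34
Option E: A[1] 30->33, delta=3, new_sum=-13+(3)=-10 <-- matches target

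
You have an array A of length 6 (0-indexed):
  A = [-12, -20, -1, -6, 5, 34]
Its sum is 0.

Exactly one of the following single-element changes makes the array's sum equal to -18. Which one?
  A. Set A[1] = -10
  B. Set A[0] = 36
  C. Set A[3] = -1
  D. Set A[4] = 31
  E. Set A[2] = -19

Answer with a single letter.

Option A: A[1] -20->-10, delta=10, new_sum=0+(10)=10
Option B: A[0] -12->36, delta=48, new_sum=0+(48)=48
Option C: A[3] -6->-1, delta=5, new_sum=0+(5)=5
Option D: A[4] 5->31, delta=26, new_sum=0+(26)=26
Option E: A[2] -1->-19, delta=-18, new_sum=0+(-18)=-18 <-- matches target

Answer: E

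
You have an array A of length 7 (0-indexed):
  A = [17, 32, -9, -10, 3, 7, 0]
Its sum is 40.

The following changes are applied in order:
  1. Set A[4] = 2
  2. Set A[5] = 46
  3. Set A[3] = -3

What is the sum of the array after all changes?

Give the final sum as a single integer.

Initial sum: 40
Change 1: A[4] 3 -> 2, delta = -1, sum = 39
Change 2: A[5] 7 -> 46, delta = 39, sum = 78
Change 3: A[3] -10 -> -3, delta = 7, sum = 85

Answer: 85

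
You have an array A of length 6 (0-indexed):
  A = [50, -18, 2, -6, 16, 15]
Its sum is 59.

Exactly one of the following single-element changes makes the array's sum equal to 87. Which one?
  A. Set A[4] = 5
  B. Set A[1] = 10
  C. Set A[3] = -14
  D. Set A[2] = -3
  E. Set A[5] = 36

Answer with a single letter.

Option A: A[4] 16->5, delta=-11, new_sum=59+(-11)=48
Option B: A[1] -18->10, delta=28, new_sum=59+(28)=87 <-- matches target
Option C: A[3] -6->-14, delta=-8, new_sum=59+(-8)=51
Option D: A[2] 2->-3, delta=-5, new_sum=59+(-5)=54
Option E: A[5] 15->36, delta=21, new_sum=59+(21)=80

Answer: B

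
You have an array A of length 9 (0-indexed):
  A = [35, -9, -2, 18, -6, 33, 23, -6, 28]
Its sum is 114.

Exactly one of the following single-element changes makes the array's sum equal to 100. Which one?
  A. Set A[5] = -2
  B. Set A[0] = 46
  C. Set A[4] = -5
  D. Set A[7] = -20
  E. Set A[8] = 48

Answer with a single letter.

Option A: A[5] 33->-2, delta=-35, new_sum=114+(-35)=79
Option B: A[0] 35->46, delta=11, new_sum=114+(11)=125
Option C: A[4] -6->-5, delta=1, new_sum=114+(1)=115
Option D: A[7] -6->-20, delta=-14, new_sum=114+(-14)=100 <-- matches target
Option E: A[8] 28->48, delta=20, new_sum=114+(20)=134

Answer: D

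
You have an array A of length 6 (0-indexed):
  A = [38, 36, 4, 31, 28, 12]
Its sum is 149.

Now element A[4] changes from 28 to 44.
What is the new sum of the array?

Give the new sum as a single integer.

Answer: 165

Derivation:
Old value at index 4: 28
New value at index 4: 44
Delta = 44 - 28 = 16
New sum = old_sum + delta = 149 + (16) = 165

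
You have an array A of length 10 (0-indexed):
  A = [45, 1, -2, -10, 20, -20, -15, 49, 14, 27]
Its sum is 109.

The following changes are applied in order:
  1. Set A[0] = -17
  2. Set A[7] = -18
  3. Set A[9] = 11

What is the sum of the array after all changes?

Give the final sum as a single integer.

Answer: -36

Derivation:
Initial sum: 109
Change 1: A[0] 45 -> -17, delta = -62, sum = 47
Change 2: A[7] 49 -> -18, delta = -67, sum = -20
Change 3: A[9] 27 -> 11, delta = -16, sum = -36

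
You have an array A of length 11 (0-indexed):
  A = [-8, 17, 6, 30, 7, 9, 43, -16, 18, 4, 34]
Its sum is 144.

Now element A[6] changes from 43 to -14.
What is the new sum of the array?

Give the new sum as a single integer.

Answer: 87

Derivation:
Old value at index 6: 43
New value at index 6: -14
Delta = -14 - 43 = -57
New sum = old_sum + delta = 144 + (-57) = 87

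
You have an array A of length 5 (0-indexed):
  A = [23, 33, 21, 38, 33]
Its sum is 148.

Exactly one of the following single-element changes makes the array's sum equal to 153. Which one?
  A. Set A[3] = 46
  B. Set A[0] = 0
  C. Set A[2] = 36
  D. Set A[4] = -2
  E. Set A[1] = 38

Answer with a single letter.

Option A: A[3] 38->46, delta=8, new_sum=148+(8)=156
Option B: A[0] 23->0, delta=-23, new_sum=148+(-23)=125
Option C: A[2] 21->36, delta=15, new_sum=148+(15)=163
Option D: A[4] 33->-2, delta=-35, new_sum=148+(-35)=113
Option E: A[1] 33->38, delta=5, new_sum=148+(5)=153 <-- matches target

Answer: E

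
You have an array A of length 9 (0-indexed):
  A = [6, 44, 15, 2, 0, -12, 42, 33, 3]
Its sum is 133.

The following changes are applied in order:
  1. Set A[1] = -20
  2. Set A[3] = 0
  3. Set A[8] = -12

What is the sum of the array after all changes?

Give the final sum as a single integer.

Answer: 52

Derivation:
Initial sum: 133
Change 1: A[1] 44 -> -20, delta = -64, sum = 69
Change 2: A[3] 2 -> 0, delta = -2, sum = 67
Change 3: A[8] 3 -> -12, delta = -15, sum = 52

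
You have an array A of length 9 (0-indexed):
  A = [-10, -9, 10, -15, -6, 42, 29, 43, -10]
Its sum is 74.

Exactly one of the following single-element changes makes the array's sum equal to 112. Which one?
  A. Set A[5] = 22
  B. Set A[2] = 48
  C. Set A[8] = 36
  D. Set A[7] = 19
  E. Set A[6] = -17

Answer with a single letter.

Option A: A[5] 42->22, delta=-20, new_sum=74+(-20)=54
Option B: A[2] 10->48, delta=38, new_sum=74+(38)=112 <-- matches target
Option C: A[8] -10->36, delta=46, new_sum=74+(46)=120
Option D: A[7] 43->19, delta=-24, new_sum=74+(-24)=50
Option E: A[6] 29->-17, delta=-46, new_sum=74+(-46)=28

Answer: B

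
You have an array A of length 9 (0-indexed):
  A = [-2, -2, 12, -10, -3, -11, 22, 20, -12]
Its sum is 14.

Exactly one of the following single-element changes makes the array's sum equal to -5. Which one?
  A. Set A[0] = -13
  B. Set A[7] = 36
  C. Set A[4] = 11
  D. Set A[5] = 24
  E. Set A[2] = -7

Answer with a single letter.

Option A: A[0] -2->-13, delta=-11, new_sum=14+(-11)=3
Option B: A[7] 20->36, delta=16, new_sum=14+(16)=30
Option C: A[4] -3->11, delta=14, new_sum=14+(14)=28
Option D: A[5] -11->24, delta=35, new_sum=14+(35)=49
Option E: A[2] 12->-7, delta=-19, new_sum=14+(-19)=-5 <-- matches target

Answer: E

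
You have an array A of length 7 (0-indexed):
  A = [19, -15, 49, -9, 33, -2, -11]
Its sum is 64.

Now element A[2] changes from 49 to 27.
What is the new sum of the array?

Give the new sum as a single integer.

Old value at index 2: 49
New value at index 2: 27
Delta = 27 - 49 = -22
New sum = old_sum + delta = 64 + (-22) = 42

Answer: 42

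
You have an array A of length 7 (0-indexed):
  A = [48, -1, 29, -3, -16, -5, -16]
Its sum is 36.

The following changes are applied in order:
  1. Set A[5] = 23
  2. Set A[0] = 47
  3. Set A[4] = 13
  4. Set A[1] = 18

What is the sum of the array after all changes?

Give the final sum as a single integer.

Initial sum: 36
Change 1: A[5] -5 -> 23, delta = 28, sum = 64
Change 2: A[0] 48 -> 47, delta = -1, sum = 63
Change 3: A[4] -16 -> 13, delta = 29, sum = 92
Change 4: A[1] -1 -> 18, delta = 19, sum = 111

Answer: 111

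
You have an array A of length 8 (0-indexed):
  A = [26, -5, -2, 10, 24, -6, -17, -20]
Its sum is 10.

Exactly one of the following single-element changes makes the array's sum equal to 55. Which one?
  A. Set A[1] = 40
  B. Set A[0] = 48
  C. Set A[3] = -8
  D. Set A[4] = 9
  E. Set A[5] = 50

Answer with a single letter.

Answer: A

Derivation:
Option A: A[1] -5->40, delta=45, new_sum=10+(45)=55 <-- matches target
Option B: A[0] 26->48, delta=22, new_sum=10+(22)=32
Option C: A[3] 10->-8, delta=-18, new_sum=10+(-18)=-8
Option D: A[4] 24->9, delta=-15, new_sum=10+(-15)=-5
Option E: A[5] -6->50, delta=56, new_sum=10+(56)=66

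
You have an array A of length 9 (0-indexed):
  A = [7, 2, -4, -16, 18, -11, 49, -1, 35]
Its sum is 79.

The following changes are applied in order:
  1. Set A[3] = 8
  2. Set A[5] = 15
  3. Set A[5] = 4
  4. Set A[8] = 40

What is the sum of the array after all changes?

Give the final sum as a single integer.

Initial sum: 79
Change 1: A[3] -16 -> 8, delta = 24, sum = 103
Change 2: A[5] -11 -> 15, delta = 26, sum = 129
Change 3: A[5] 15 -> 4, delta = -11, sum = 118
Change 4: A[8] 35 -> 40, delta = 5, sum = 123

Answer: 123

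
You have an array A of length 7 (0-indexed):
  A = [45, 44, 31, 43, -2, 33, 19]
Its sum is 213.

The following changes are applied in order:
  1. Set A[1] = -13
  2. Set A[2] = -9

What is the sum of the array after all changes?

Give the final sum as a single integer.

Initial sum: 213
Change 1: A[1] 44 -> -13, delta = -57, sum = 156
Change 2: A[2] 31 -> -9, delta = -40, sum = 116

Answer: 116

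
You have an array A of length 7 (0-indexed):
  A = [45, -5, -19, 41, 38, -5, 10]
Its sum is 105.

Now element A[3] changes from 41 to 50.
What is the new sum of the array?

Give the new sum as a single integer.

Old value at index 3: 41
New value at index 3: 50
Delta = 50 - 41 = 9
New sum = old_sum + delta = 105 + (9) = 114

Answer: 114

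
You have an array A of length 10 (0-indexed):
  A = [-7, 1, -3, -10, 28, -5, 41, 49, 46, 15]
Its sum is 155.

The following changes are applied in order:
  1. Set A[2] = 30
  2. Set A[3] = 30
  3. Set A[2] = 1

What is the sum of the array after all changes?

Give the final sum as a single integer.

Initial sum: 155
Change 1: A[2] -3 -> 30, delta = 33, sum = 188
Change 2: A[3] -10 -> 30, delta = 40, sum = 228
Change 3: A[2] 30 -> 1, delta = -29, sum = 199

Answer: 199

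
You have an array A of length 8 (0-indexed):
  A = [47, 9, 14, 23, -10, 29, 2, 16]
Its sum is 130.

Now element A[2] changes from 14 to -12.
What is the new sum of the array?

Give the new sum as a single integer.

Answer: 104

Derivation:
Old value at index 2: 14
New value at index 2: -12
Delta = -12 - 14 = -26
New sum = old_sum + delta = 130 + (-26) = 104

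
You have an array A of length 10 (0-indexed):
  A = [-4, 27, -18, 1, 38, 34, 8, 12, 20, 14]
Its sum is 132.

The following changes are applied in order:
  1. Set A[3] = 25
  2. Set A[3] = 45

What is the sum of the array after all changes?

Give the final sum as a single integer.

Answer: 176

Derivation:
Initial sum: 132
Change 1: A[3] 1 -> 25, delta = 24, sum = 156
Change 2: A[3] 25 -> 45, delta = 20, sum = 176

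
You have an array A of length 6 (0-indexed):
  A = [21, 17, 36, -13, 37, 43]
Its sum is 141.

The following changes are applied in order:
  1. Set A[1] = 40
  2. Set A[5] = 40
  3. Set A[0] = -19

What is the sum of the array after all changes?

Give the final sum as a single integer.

Answer: 121

Derivation:
Initial sum: 141
Change 1: A[1] 17 -> 40, delta = 23, sum = 164
Change 2: A[5] 43 -> 40, delta = -3, sum = 161
Change 3: A[0] 21 -> -19, delta = -40, sum = 121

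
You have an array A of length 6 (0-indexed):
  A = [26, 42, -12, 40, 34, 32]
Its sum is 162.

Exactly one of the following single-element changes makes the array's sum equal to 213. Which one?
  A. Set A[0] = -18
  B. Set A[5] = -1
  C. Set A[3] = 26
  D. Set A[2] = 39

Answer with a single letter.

Option A: A[0] 26->-18, delta=-44, new_sum=162+(-44)=118
Option B: A[5] 32->-1, delta=-33, new_sum=162+(-33)=129
Option C: A[3] 40->26, delta=-14, new_sum=162+(-14)=148
Option D: A[2] -12->39, delta=51, new_sum=162+(51)=213 <-- matches target

Answer: D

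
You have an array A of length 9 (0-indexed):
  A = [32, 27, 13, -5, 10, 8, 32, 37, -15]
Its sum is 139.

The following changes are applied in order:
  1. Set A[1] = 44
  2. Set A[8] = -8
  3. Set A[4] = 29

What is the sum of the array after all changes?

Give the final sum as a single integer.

Initial sum: 139
Change 1: A[1] 27 -> 44, delta = 17, sum = 156
Change 2: A[8] -15 -> -8, delta = 7, sum = 163
Change 3: A[4] 10 -> 29, delta = 19, sum = 182

Answer: 182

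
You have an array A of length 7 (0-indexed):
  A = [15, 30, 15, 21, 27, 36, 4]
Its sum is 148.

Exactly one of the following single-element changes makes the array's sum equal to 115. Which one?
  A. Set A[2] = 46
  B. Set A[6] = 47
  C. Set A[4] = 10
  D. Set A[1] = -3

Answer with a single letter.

Option A: A[2] 15->46, delta=31, new_sum=148+(31)=179
Option B: A[6] 4->47, delta=43, new_sum=148+(43)=191
Option C: A[4] 27->10, delta=-17, new_sum=148+(-17)=131
Option D: A[1] 30->-3, delta=-33, new_sum=148+(-33)=115 <-- matches target

Answer: D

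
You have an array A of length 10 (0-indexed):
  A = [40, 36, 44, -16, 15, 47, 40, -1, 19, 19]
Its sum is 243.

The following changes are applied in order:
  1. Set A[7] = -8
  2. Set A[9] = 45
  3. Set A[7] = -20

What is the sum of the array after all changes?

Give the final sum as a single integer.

Answer: 250

Derivation:
Initial sum: 243
Change 1: A[7] -1 -> -8, delta = -7, sum = 236
Change 2: A[9] 19 -> 45, delta = 26, sum = 262
Change 3: A[7] -8 -> -20, delta = -12, sum = 250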